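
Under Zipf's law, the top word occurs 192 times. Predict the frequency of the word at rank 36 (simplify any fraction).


Zipf's law: freq(rank) = f1 / rank
f1 = 192, rank = 36
freq = 192 / 36
GCD(192, 36) = 12
Simplified: 16/3

16/3


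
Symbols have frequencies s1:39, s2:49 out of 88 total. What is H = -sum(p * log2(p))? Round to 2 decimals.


Computing entropy H = -sum(p_i * log2(p_i)):
  s1: p = 39/88 = 0.4432, -p*log2(p) = 0.5203
  s2: p = 49/88 = 0.5568, -p*log2(p) = 0.4704
H = sum of terms = 0.9907
Rounded to 2 decimals: 0.99

0.99


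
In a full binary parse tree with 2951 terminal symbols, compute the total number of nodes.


Leaf nodes (terminals): 2951
Internal nodes = n - 1 = 2951 - 1 = 2950
Total = leaves + internal = 2951 + 2950 = 5901

5901


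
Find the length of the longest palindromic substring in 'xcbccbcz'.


Scanning 'xcbccbcz' for palindromic substrings.
Substring at positions 1-6: 'cbccbc'.
Check: reverse('cbccbc') = 'cbccbc' -> palindrome confirmed.
Neighbouring characters ('x' / 'z') break symmetry, so it cannot extend further.
No longer palindromic substring exists; longest length = 6

6


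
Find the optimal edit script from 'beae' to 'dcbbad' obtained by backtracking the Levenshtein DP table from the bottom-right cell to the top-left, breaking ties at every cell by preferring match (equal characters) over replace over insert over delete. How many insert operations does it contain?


Edit distance = 4. Backtracking from cell (4, 6) with preference match > replace > insert > delete,
then listing the resulting alignment 'beae' -> 'dcbbad' left to right:
  Step 1: insert 'd' [insertion #1]
  Step 2: insert 'c' [insertion #2]
  Step 3: keep 'b'
  Step 4: replace e->b
  Step 5: keep 'a'
  Step 6: replace e->d
Total insertions: 2

2


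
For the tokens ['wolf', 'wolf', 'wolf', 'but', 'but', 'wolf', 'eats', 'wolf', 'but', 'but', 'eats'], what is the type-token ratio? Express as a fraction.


Tokens: 11
Unique types: ('but', 'eats', 'wolf') = 3
TTR = 3/11
Already in lowest terms.

3/11


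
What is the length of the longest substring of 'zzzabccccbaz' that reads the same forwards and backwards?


Scanning 'zzzabccccbaz' for palindromic substrings.
Substring at positions 2-11: 'zabccccbaz'.
Check: reverse('zabccccbaz') = 'zabccccbaz' -> palindrome confirmed.
Neighbouring characters ('z' / '-') break symmetry, so it cannot extend further.
No longer palindromic substring exists; longest length = 10

10


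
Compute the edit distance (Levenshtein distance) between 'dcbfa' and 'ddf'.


Building DP table for s1='dcbfa' (len 5) and s2='ddf' (len 3):
       d  d  f
    0  1  2  3
  d 1  0  1  2
  c 2  1  1  2
  b 3  2  2  2
  f 4  3  3  2
  a 5  4  4  3
Edit distance = dp[5][3] = 3

3


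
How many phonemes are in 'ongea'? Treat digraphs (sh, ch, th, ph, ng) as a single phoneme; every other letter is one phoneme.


Parsing 'ongea' greedily, digraphs first:
  'o' -> vowel phoneme (phonemes so far: 1)
  'ng' -> digraph (1 consonant phoneme) (phonemes so far: 2)
  'e' -> vowel phoneme (phonemes so far: 3)
  'a' -> vowel phoneme (phonemes so far: 4)
Total phonemes: 4

4


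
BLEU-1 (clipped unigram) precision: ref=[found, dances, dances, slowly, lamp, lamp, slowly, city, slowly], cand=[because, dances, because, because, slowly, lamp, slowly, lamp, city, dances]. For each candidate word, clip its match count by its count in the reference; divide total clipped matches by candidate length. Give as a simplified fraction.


Reference word counts: {'city': 1, 'dances': 2, 'found': 1, 'lamp': 2, 'slowly': 3}
Checking each candidate word (with clipping):
  'because' -> not in reference -> no match (matches: 0)
  'dances' -> in reference (ref count 2, used 1/2) -> match (matches: 1)
  'because' -> not in reference -> no match (matches: 1)
  'because' -> not in reference -> no match (matches: 1)
  'slowly' -> in reference (ref count 3, used 1/3) -> match (matches: 2)
  'lamp' -> in reference (ref count 2, used 1/2) -> match (matches: 3)
  'slowly' -> in reference (ref count 3, used 2/3) -> match (matches: 4)
  'lamp' -> in reference (ref count 2, used 2/2) -> match (matches: 5)
  'city' -> in reference (ref count 1, used 1/1) -> match (matches: 6)
  'dances' -> in reference (ref count 2, used 2/2) -> match (matches: 7)
Clipped matches: 7, Candidate length: 10
Precision = 7/10

7/10


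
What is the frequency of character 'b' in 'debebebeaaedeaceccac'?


Scanning 'debebebeaaedeaceccac' for 'b':
  Position 2: 'b' -> MATCH (count: 1)
  Position 4: 'b' -> MATCH (count: 2)
  Position 6: 'b' -> MATCH (count: 3)
Total occurrences of 'b': 3

3


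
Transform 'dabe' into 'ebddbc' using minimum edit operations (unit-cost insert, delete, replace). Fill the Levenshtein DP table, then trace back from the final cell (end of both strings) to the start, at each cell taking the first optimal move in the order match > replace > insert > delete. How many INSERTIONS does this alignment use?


Edit distance = 4. Backtracking from cell (4, 6) with preference match > replace > insert > delete,
then listing the resulting alignment 'dabe' -> 'ebddbc' left to right:
  Step 1: insert 'e' [insertion #1]
  Step 2: insert 'b' [insertion #2]
  Step 3: keep 'd'
  Step 4: replace a->d
  Step 5: keep 'b'
  Step 6: replace e->c
Total insertions: 2

2


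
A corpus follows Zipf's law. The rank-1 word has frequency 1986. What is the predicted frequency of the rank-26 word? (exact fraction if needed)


Zipf's law: freq(rank) = f1 / rank
f1 = 1986, rank = 26
freq = 1986 / 26
GCD(1986, 26) = 2
Simplified: 993/13

993/13


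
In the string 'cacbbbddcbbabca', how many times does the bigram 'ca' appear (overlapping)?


Scanning 'cacbbbddcbbabca' for bigram 'ca':
  Position 0: 'ca' -> MATCH
  Position 1: 'ac' -> no
  Position 2: 'cb' -> no
  Position 3: 'bb' -> no
  Position 4: 'bb' -> no
  Position 5: 'bd' -> no
  Position 6: 'dd' -> no
  Position 7: 'dc' -> no
  Position 8: 'cb' -> no
  Position 9: 'bb' -> no
  Position 10: 'ba' -> no
  Position 11: 'ab' -> no
  Position 12: 'bc' -> no
  Position 13: 'ca' -> MATCH
Total matches: 2

2


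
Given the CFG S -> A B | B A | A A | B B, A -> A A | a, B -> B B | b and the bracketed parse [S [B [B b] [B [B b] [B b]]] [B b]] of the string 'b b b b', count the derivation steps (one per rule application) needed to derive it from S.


Every bracketed nonterminal node [X ...] in the tree is produced by exactly one rule application.
Reading the tree off as a leftmost derivation:
  Step 1: S  =>  B B   (applied S -> B B)
  Step 2: B B  =>  B B B   (applied B -> B B)
  Step 3: B B B  =>  b B B   (applied B -> b)
  Step 4: b B B  =>  b B B B   (applied B -> B B)
  Step 5: b B B B  =>  b b B B   (applied B -> b)
  Step 6: b b B B  =>  b b b B   (applied B -> b)
  Step 7: b b b B  =>  b b b b   (applied B -> b)
Final yield: b b b b
Total rewrite steps: 7

7


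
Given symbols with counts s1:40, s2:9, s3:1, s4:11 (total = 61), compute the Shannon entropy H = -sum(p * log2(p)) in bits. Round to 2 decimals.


Computing entropy H = -sum(p_i * log2(p_i)):
  s1: p = 40/61 = 0.6557, -p*log2(p) = 0.3992
  s2: p = 9/61 = 0.1475, -p*log2(p) = 0.4073
  s3: p = 1/61 = 0.0164, -p*log2(p) = 0.0972
  s4: p = 11/61 = 0.1803, -p*log2(p) = 0.4456
H = sum of terms = 1.3493
Rounded to 2 decimals: 1.35

1.35


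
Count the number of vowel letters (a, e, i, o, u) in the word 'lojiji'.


Scanning each character of 'lojiji':
  Position 1: 'l' -> consonant (running count: 0)
  Position 2: 'o' -> vowel (running count: 1)
  Position 3: 'j' -> consonant (running count: 1)
  Position 4: 'i' -> vowel (running count: 2)
  Position 5: 'j' -> consonant (running count: 2)
  Position 6: 'i' -> vowel (running count: 3)
Total vowels: 3

3


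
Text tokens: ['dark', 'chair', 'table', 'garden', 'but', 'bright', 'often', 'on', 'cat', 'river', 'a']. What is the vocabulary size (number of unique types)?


Listing all tokens and tracking unique types:
  Token 1: 'dark' -> NEW (unique so far: 1)
  Token 2: 'chair' -> NEW (unique so far: 2)
  Token 3: 'table' -> NEW (unique so far: 3)
  Token 4: 'garden' -> NEW (unique so far: 4)
  Token 5: 'but' -> NEW (unique so far: 5)
  Token 6: 'bright' -> NEW (unique so far: 6)
  Token 7: 'often' -> NEW (unique so far: 7)
  Token 8: 'on' -> NEW (unique so far: 8)
  Token 9: 'cat' -> NEW (unique so far: 9)
  Token 10: 'river' -> NEW (unique so far: 10)
  Token 11: 'a' -> NEW (unique so far: 11)
Unique types: ('a', 'bright', 'but', 'cat', 'chair', 'dark', 'garden', 'often', 'on', 'river', 'table')
Vocabulary size: 11

11


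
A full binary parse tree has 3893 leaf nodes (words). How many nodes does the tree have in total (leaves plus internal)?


Leaf nodes (terminals): 3893
Internal nodes = n - 1 = 3893 - 1 = 3892
Total = leaves + internal = 3893 + 3892 = 7785

7785


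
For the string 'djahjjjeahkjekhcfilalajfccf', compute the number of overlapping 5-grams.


String 'djahjjjeahkjekhcfilalajfccf' has length L = 27.
Number of overlapping n-grams = L - n + 1
Substituting: 27 - 5 + 1 = 23

23


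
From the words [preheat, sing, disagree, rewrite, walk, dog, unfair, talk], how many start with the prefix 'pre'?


Checking each word for prefix 'pre':
  'preheat' -> YES, starts with 'pre' (count: 1)
  'sing' -> no (count: 1)
  'disagree' -> no (count: 1)
  'rewrite' -> no (count: 1)
  'walk' -> no (count: 1)
  'dog' -> no (count: 1)
  'unfair' -> no (count: 1)
  'talk' -> no (count: 1)
Total with prefix 'pre': 1

1


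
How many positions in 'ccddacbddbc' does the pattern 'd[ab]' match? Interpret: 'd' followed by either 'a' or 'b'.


Pattern: d[ab] means 'd' followed by either 'a' or 'b'.
Scanning 'ccddacbddbc' position-by-position:
  Pos 0: window 'cc' -> no
  Pos 1: window 'cd' -> no
  Pos 2: window 'dd' -> no
  Pos 3: window 'da' -> MATCH
  Pos 4: window 'ac' -> no
  Pos 5: window 'cb' -> no
  Pos 6: window 'bd' -> no
  Pos 7: window 'dd' -> no
  Pos 8: window 'db' -> MATCH
  Pos 9: window 'bc' -> no
  Pos 10: window 'c' -> no
Total matches: 2

2


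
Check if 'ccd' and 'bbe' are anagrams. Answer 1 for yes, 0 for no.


Sort characters of 'ccd': 'ccd'
Sort characters of 'bbe': 'bbe'
Sorted forms differ -> they are NOT anagrams
Result: 0

0


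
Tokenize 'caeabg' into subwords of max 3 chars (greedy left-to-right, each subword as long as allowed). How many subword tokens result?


'caeabg' has 6 characters.
Chunking with max size 3:
  Chunk 1: 'cae' (positions 0-2)
  Chunk 2: 'abg' (positions 3-5)
Total chunks: ceil(6 / 3) = 2

2


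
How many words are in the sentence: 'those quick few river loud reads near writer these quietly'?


Counting words by splitting on spaces:
  Word 1: 'those'
  Word 2: 'quick'
  Word 3: 'few'
  Word 4: 'river'
  Word 5: 'loud'
  Word 6: 'reads'
  Word 7: 'near'
  Word 8: 'writer'
  Word 9: 'these'
  Word 10: 'quietly'
Total words: 10

10


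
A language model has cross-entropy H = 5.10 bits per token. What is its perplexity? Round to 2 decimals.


Perplexity formula: PP = 2^H
H = 5.10
PP = 2^5.10
Decompose: 2^5.10 = 2^5 * 2^0.10
2^5 = 32, 2^0.10 ~ 1.0717735
PP ~ 32 * 1.0717735 = 34.2967520
Rounded to 2 decimals: 34.30

34.30


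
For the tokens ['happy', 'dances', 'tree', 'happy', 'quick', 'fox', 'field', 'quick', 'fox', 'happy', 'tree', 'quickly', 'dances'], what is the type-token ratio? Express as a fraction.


Tokens: 13
Unique types: ('dances', 'field', 'fox', 'happy', 'quick', 'quickly', 'tree') = 7
TTR = 7/13
Already in lowest terms.

7/13


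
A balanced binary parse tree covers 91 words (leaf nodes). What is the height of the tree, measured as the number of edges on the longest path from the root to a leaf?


In a balanced binary tree with n leaves the deepest leaf is ceil(log2(n)) edges below the root.
log2(91) = 6.5078
ceil(6.5078) = 7
height (edges) = 7

7


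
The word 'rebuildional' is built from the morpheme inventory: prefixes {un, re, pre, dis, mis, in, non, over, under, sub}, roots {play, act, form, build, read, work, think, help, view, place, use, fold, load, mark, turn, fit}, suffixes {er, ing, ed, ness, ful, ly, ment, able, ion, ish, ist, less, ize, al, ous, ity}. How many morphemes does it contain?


Segmenting 'rebuildional' against the inventory:
  're' -> prefix (morpheme 1)
  'build' -> root (morpheme 2)
  'ion' -> suffix (morpheme 3)
  'al' -> suffix (morpheme 4)
Total morphemes: 4

4


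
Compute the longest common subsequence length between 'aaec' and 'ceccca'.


DP table for LCS of 'aaec' and 'ceccca':
       c  e  c  c  c  a
    0  0  0  0  0  0  0
  a 0  0  0  0  0  0  1
  a 0  0  0  0  0  0  1
  e 0  0  1  1  1  1  1
  c 0  1  1  2  2  2  2
LCS: 'ec'
LCS length = 2

2


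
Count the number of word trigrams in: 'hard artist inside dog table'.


Word trigrams from [5] words:
  Trigram 1: (hard artist inside)
  Trigram 2: (artist inside dog)
  Trigram 3: (inside dog table)
Total word trigrams: 5 - 2 = 3

3


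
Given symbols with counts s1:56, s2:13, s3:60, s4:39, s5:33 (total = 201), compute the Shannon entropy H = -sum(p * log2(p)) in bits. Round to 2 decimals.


Computing entropy H = -sum(p_i * log2(p_i)):
  s1: p = 56/201 = 0.2786, -p*log2(p) = 0.5137
  s2: p = 13/201 = 0.0647, -p*log2(p) = 0.2555
  s3: p = 60/201 = 0.2985, -p*log2(p) = 0.5206
  s4: p = 39/201 = 0.1940, -p*log2(p) = 0.4590
  s5: p = 33/201 = 0.1642, -p*log2(p) = 0.4280
H = sum of terms = 2.1768
Rounded to 2 decimals: 2.18

2.18


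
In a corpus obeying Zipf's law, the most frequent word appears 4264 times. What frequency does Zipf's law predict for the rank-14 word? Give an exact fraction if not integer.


Zipf's law: freq(rank) = f1 / rank
f1 = 4264, rank = 14
freq = 4264 / 14
GCD(4264, 14) = 2
Simplified: 2132/7

2132/7


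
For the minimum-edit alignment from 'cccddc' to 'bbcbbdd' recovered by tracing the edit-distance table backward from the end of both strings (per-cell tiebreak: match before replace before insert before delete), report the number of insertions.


Edit distance = 5. Backtracking from cell (6, 7) with preference match > replace > insert > delete,
then listing the resulting alignment 'cccddc' -> 'bbcbbdd' left to right:
  Step 1: insert 'b' [insertion #1]
  Step 2: replace c->b
  Step 3: keep 'c'
  Step 4: replace c->b
  Step 5: replace d->b
  Step 6: keep 'd'
  Step 7: replace c->d
Total insertions: 1

1


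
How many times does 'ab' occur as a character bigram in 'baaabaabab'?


Scanning 'baaabaabab' for bigram 'ab':
  Position 0: 'ba' -> no
  Position 1: 'aa' -> no
  Position 2: 'aa' -> no
  Position 3: 'ab' -> MATCH
  Position 4: 'ba' -> no
  Position 5: 'aa' -> no
  Position 6: 'ab' -> MATCH
  Position 7: 'ba' -> no
  Position 8: 'ab' -> MATCH
Total matches: 3

3


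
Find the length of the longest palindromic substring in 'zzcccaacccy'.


Scanning 'zzcccaacccy' for palindromic substrings.
Substring at positions 2-9: 'cccaaccc'.
Check: reverse('cccaaccc') = 'cccaaccc' -> palindrome confirmed.
Neighbouring characters ('z' / 'y') break symmetry, so it cannot extend further.
No longer palindromic substring exists; longest length = 8

8


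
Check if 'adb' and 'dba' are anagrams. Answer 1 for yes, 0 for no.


Sort characters of 'adb': 'abd'
Sort characters of 'dba': 'abd'
Sorted forms match -> they ARE anagrams
Result: 1

1


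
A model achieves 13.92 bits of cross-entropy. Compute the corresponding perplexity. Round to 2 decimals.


Perplexity formula: PP = 2^H
H = 13.92
PP = 2^13.92
Decompose: 2^13.92 = 2^13 * 2^0.92
2^13 = 8192, 2^0.92 ~ 1.8921153
PP ~ 8192 * 1.8921153 = 15500.2085376
Rounded to 2 decimals: 15500.21

15500.21


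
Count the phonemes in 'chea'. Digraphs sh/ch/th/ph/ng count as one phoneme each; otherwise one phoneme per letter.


Parsing 'chea' greedily, digraphs first:
  'ch' -> digraph (1 consonant phoneme) (phonemes so far: 1)
  'e' -> vowel phoneme (phonemes so far: 2)
  'a' -> vowel phoneme (phonemes so far: 3)
Total phonemes: 3

3


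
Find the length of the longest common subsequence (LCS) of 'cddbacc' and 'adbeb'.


DP table for LCS of 'cddbacc' and 'adbeb':
       a  d  b  e  b
    0  0  0  0  0  0
  c 0  0  0  0  0  0
  d 0  0  1  1  1  1
  d 0  0  1  1  1  1
  b 0  0  1  2  2  2
  a 0  1  1  2  2  2
  c 0  1  1  2  2  2
  c 0  1  1  2  2  2
LCS: 'db'
LCS length = 2

2


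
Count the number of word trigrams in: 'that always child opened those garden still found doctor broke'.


Word trigrams from [10] words:
  Trigram 1: (that always child)
  Trigram 2: (always child opened)
  Trigram 3: (child opened those)
  Trigram 4: (opened those garden)
  Trigram 5: (those garden still)
  Trigram 6: (garden still found)
  Trigram 7: (still found doctor)
  Trigram 8: (found doctor broke)
Total word trigrams: 10 - 2 = 8

8


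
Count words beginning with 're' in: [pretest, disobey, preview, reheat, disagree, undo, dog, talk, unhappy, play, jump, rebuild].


Checking each word for prefix 're':
  'pretest' -> no (count: 0)
  'disobey' -> no (count: 0)
  'preview' -> no (count: 0)
  'reheat' -> YES, starts with 're' (count: 1)
  'disagree' -> no (count: 1)
  'undo' -> no (count: 1)
  'dog' -> no (count: 1)
  'talk' -> no (count: 1)
  'unhappy' -> no (count: 1)
  'play' -> no (count: 1)
  'jump' -> no (count: 1)
  'rebuild' -> YES, starts with 're' (count: 2)
Total with prefix 're': 2

2


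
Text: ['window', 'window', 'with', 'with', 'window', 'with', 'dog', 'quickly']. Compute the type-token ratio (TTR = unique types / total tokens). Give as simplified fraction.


Tokens: 8
Unique types: ('dog', 'quickly', 'window', 'with') = 4
TTR = 4/8
Simplify: divide both by 4 -> 1/2
TTR = 1/2

1/2


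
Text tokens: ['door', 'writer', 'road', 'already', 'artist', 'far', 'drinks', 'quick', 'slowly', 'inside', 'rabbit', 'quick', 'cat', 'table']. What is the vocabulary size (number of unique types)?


Listing all tokens and tracking unique types:
  Token 1: 'door' -> NEW (unique so far: 1)
  Token 2: 'writer' -> NEW (unique so far: 2)
  Token 3: 'road' -> NEW (unique so far: 3)
  Token 4: 'already' -> NEW (unique so far: 4)
  Token 5: 'artist' -> NEW (unique so far: 5)
  Token 6: 'far' -> NEW (unique so far: 6)
  Token 7: 'drinks' -> NEW (unique so far: 7)
  Token 8: 'quick' -> NEW (unique so far: 8)
  Token 9: 'slowly' -> NEW (unique so far: 9)
  Token 10: 'inside' -> NEW (unique so far: 10)
  Token 11: 'rabbit' -> NEW (unique so far: 11)
  Token 12: 'quick' -> duplicate (unique so far: 11)
  Token 13: 'cat' -> NEW (unique so far: 12)
  Token 14: 'table' -> NEW (unique so far: 13)
Unique types: ('already', 'artist', 'cat', 'door', 'drinks', 'far', 'inside', 'quick', 'rabbit', 'road', 'slowly', 'table', 'writer')
Vocabulary size: 13

13


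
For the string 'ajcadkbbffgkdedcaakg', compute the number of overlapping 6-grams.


String 'ajcadkbbffgkdedcaakg' has length L = 20.
Number of overlapping n-grams = L - n + 1
Substituting: 20 - 6 + 1 = 15

15


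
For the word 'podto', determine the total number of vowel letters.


Scanning each character of 'podto':
  Position 1: 'p' -> consonant (running count: 0)
  Position 2: 'o' -> vowel (running count: 1)
  Position 3: 'd' -> consonant (running count: 1)
  Position 4: 't' -> consonant (running count: 1)
  Position 5: 'o' -> vowel (running count: 2)
Total vowels: 2

2


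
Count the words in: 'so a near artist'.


Counting words by splitting on spaces:
  Word 1: 'so'
  Word 2: 'a'
  Word 3: 'near'
  Word 4: 'artist'
Total words: 4

4


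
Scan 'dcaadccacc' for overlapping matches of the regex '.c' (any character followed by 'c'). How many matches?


Pattern: .c means any character followed by 'c'.
Scanning 'dcaadccacc' position-by-position:
  Pos 0: window 'dc' -> MATCH
  Pos 1: window 'ca' -> no
  Pos 2: window 'aa' -> no
  Pos 3: window 'ad' -> no
  Pos 4: window 'dc' -> MATCH
  Pos 5: window 'cc' -> MATCH
  Pos 6: window 'ca' -> no
  Pos 7: window 'ac' -> MATCH
  Pos 8: window 'cc' -> MATCH
  Pos 9: window 'c' -> no
Total matches: 5

5


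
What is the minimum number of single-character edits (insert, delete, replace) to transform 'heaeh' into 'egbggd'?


Building DP table for s1='heaeh' (len 5) and s2='egbggd' (len 6):
       e  g  b  g  g  d
    0  1  2  3  4  5  6
  h 1  1  2  3  4  5  6
  e 2  1  2  3  4  5  6
  a 3  2  2  3  4  5  6
  e 4  3  3  3  4  5  6
  h 5  4  4  4  4  5  6
Edit distance = dp[5][6] = 6

6


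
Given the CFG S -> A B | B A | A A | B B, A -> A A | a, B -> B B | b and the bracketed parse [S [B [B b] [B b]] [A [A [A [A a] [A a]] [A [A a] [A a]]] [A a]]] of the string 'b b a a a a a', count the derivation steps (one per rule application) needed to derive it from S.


Every bracketed nonterminal node [X ...] in the tree is produced by exactly one rule application.
Reading the tree off as a leftmost derivation:
  Step 1: S  =>  B A   (applied S -> B A)
  Step 2: B A  =>  B B A   (applied B -> B B)
  Step 3: B B A  =>  b B A   (applied B -> b)
  Step 4: b B A  =>  b b A   (applied B -> b)
  Step 5: b b A  =>  b b A A   (applied A -> A A)
  Step 6: b b A A  =>  b b A A A   (applied A -> A A)
  Step 7: b b A A A  =>  b b A A A A   (applied A -> A A)
  Step 8: b b A A A A  =>  b b a A A A   (applied A -> a)
  Step 9: b b a A A A  =>  b b a a A A   (applied A -> a)
  Step 10: b b a a A A  =>  b b a a A A A   (applied A -> A A)
  Step 11: b b a a A A A  =>  b b a a a A A   (applied A -> a)
  Step 12: b b a a a A A  =>  b b a a a a A   (applied A -> a)
  Step 13: b b a a a a A  =>  b b a a a a a   (applied A -> a)
Final yield: b b a a a a a
Total rewrite steps: 13

13


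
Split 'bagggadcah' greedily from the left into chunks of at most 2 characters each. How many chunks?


'bagggadcah' has 10 characters.
Chunking with max size 2:
  Chunk 1: 'ba' (positions 0-1)
  Chunk 2: 'gg' (positions 2-3)
  Chunk 3: 'ga' (positions 4-5)
  Chunk 4: 'dc' (positions 6-7)
  Chunk 5: 'ah' (positions 8-9)
Total chunks: ceil(10 / 2) = 5

5


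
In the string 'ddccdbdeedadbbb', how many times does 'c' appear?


Scanning 'ddccdbdeedadbbb' for 'c':
  Position 2: 'c' -> MATCH (count: 1)
  Position 3: 'c' -> MATCH (count: 2)
Total occurrences of 'c': 2

2


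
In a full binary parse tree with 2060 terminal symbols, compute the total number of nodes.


Leaf nodes (terminals): 2060
Internal nodes = n - 1 = 2060 - 1 = 2059
Total = leaves + internal = 2060 + 2059 = 4119

4119


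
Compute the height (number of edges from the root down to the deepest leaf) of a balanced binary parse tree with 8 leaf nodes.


In a balanced binary tree with n leaves the deepest leaf is ceil(log2(n)) edges below the root.
log2(8) = 3.0000
ceil(3.0000) = 3
height (edges) = 3

3


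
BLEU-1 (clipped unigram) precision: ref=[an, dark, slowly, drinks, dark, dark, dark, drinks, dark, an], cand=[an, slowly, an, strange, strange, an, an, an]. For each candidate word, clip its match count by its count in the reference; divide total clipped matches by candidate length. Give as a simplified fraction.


Reference word counts: {'an': 2, 'dark': 5, 'drinks': 2, 'slowly': 1}
Checking each candidate word (with clipping):
  'an' -> in reference (ref count 2, used 1/2) -> match (matches: 1)
  'slowly' -> in reference (ref count 1, used 1/1) -> match (matches: 2)
  'an' -> in reference (ref count 2, used 2/2) -> match (matches: 3)
  'strange' -> not in reference -> no match (matches: 3)
  'strange' -> not in reference -> no match (matches: 3)
  'an' -> ref count 2 already used up (2/2) -> clipped, no match (matches: 3)
  'an' -> ref count 2 already used up (2/2) -> clipped, no match (matches: 3)
  'an' -> ref count 2 already used up (2/2) -> clipped, no match (matches: 3)
Clipped matches: 3, Candidate length: 8
Precision = 3/8

3/8


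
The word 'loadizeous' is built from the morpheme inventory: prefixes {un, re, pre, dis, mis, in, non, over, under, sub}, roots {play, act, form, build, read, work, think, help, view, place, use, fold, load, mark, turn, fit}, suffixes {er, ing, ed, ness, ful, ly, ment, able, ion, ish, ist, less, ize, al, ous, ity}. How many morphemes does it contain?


Segmenting 'loadizeous' against the inventory:
  'load' -> root (morpheme 1)
  'ize' -> suffix (morpheme 2)
  'ous' -> suffix (morpheme 3)
Total morphemes: 3

3


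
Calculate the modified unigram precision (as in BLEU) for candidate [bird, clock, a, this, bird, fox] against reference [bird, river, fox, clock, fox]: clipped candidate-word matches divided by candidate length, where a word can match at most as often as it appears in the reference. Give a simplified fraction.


Reference word counts: {'bird': 1, 'clock': 1, 'fox': 2, 'river': 1}
Checking each candidate word (with clipping):
  'bird' -> in reference (ref count 1, used 1/1) -> match (matches: 1)
  'clock' -> in reference (ref count 1, used 1/1) -> match (matches: 2)
  'a' -> not in reference -> no match (matches: 2)
  'this' -> not in reference -> no match (matches: 2)
  'bird' -> ref count 1 already used up (1/1) -> clipped, no match (matches: 2)
  'fox' -> in reference (ref count 2, used 1/2) -> match (matches: 3)
Clipped matches: 3, Candidate length: 6
Precision = 3/6 = 1/2

1/2


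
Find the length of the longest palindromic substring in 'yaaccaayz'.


Scanning 'yaaccaayz' for palindromic substrings.
Substring at positions 0-7: 'yaaccaay'.
Check: reverse('yaaccaay') = 'yaaccaay' -> palindrome confirmed.
Neighbouring characters ('-' / 'z') break symmetry, so it cannot extend further.
No longer palindromic substring exists; longest length = 8

8


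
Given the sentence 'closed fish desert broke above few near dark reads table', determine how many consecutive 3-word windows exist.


Word trigrams from [10] words:
  Trigram 1: (closed fish desert)
  Trigram 2: (fish desert broke)
  Trigram 3: (desert broke above)
  Trigram 4: (broke above few)
  Trigram 5: (above few near)
  Trigram 6: (few near dark)
  Trigram 7: (near dark reads)
  Trigram 8: (dark reads table)
Total word trigrams: 10 - 2 = 8

8


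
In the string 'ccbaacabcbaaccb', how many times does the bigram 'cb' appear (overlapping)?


Scanning 'ccbaacabcbaaccb' for bigram 'cb':
  Position 0: 'cc' -> no
  Position 1: 'cb' -> MATCH
  Position 2: 'ba' -> no
  Position 3: 'aa' -> no
  Position 4: 'ac' -> no
  Position 5: 'ca' -> no
  Position 6: 'ab' -> no
  Position 7: 'bc' -> no
  Position 8: 'cb' -> MATCH
  Position 9: 'ba' -> no
  Position 10: 'aa' -> no
  Position 11: 'ac' -> no
  Position 12: 'cc' -> no
  Position 13: 'cb' -> MATCH
Total matches: 3

3


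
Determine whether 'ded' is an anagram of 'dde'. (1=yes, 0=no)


Sort characters of 'ded': 'dde'
Sort characters of 'dde': 'dde'
Sorted forms match -> they ARE anagrams
Result: 1

1


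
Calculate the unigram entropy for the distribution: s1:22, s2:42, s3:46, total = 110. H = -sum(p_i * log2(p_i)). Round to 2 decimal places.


Computing entropy H = -sum(p_i * log2(p_i)):
  s1: p = 22/110 = 0.2000, -p*log2(p) = 0.4644
  s2: p = 42/110 = 0.3818, -p*log2(p) = 0.5304
  s3: p = 46/110 = 0.4182, -p*log2(p) = 0.5260
H = sum of terms = 1.5208
Rounded to 2 decimals: 1.52

1.52


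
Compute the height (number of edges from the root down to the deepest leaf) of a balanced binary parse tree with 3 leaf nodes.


In a balanced binary tree with n leaves the deepest leaf is ceil(log2(n)) edges below the root.
log2(3) = 1.5850
ceil(1.5850) = 2
height (edges) = 2

2


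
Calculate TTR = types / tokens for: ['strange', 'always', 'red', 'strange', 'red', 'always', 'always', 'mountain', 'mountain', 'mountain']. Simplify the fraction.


Tokens: 10
Unique types: ('always', 'mountain', 'red', 'strange') = 4
TTR = 4/10
Simplify: divide both by 2 -> 2/5
TTR = 2/5

2/5


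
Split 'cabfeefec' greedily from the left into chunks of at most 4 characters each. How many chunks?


'cabfeefec' has 9 characters.
Chunking with max size 4:
  Chunk 1: 'cabf' (positions 0-3)
  Chunk 2: 'eefe' (positions 4-7)
  Chunk 3: 'c' (positions 8-8)
Total chunks: ceil(9 / 4) = 3

3


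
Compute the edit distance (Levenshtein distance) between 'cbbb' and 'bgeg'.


Building DP table for s1='cbbb' (len 4) and s2='bgeg' (len 4):
       b  g  e  g
    0  1  2  3  4
  c 1  1  2  3  4
  b 2  1  2  3  4
  b 3  2  2  3  4
  b 4  3  3  3  4
Edit distance = dp[4][4] = 4

4


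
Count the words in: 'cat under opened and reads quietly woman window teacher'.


Counting words by splitting on spaces:
  Word 1: 'cat'
  Word 2: 'under'
  Word 3: 'opened'
  Word 4: 'and'
  Word 5: 'reads'
  Word 6: 'quietly'
  Word 7: 'woman'
  Word 8: 'window'
  Word 9: 'teacher'
Total words: 9

9


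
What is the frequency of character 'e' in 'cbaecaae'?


Scanning 'cbaecaae' for 'e':
  Position 3: 'e' -> MATCH (count: 1)
  Position 7: 'e' -> MATCH (count: 2)
Total occurrences of 'e': 2

2


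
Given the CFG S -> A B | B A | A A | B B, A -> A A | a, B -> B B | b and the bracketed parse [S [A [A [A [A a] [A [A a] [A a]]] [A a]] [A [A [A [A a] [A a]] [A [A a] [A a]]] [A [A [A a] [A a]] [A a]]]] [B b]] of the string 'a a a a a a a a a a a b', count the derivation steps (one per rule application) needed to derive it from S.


Every bracketed nonterminal node [X ...] in the tree is produced by exactly one rule application.
Reading the tree off as a leftmost derivation:
  Step 1: S  =>  A B   (applied S -> A B)
  Step 2: A B  =>  A A B   (applied A -> A A)
  Step 3: A A B  =>  A A A B   (applied A -> A A)
  Step 4: A A A B  =>  A A A A B   (applied A -> A A)
  Step 5: A A A A B  =>  a A A A B   (applied A -> a)
  Step 6: a A A A B  =>  a A A A A B   (applied A -> A A)
  Step 7: a A A A A B  =>  a a A A A B   (applied A -> a)
  Step 8: a a A A A B  =>  a a a A A B   (applied A -> a)
  Step 9: a a a A A B  =>  a a a a A B   (applied A -> a)
  Step 10: a a a a A B  =>  a a a a A A B   (applied A -> A A)
  Step 11: a a a a A A B  =>  a a a a A A A B   (applied A -> A A)
  Step 12: a a a a A A A B  =>  a a a a A A A A B   (applied A -> A A)
  Step 13: a a a a A A A A B  =>  a a a a a A A A B   (applied A -> a)
  Step 14: a a a a a A A A B  =>  a a a a a a A A B   (applied A -> a)
  Step 15: a a a a a a A A B  =>  a a a a a a A A A B   (applied A -> A A)
  Step 16: a a a a a a A A A B  =>  a a a a a a a A A B   (applied A -> a)
  Step 17: a a a a a a a A A B  =>  a a a a a a a a A B   (applied A -> a)
  Step 18: a a a a a a a a A B  =>  a a a a a a a a A A B   (applied A -> A A)
  Step 19: a a a a a a a a A A B  =>  a a a a a a a a A A A B   (applied A -> A A)
  Step 20: a a a a a a a a A A A B  =>  a a a a a a a a a A A B   (applied A -> a)
  Step 21: a a a a a a a a a A A B  =>  a a a a a a a a a a A B   (applied A -> a)
  Step 22: a a a a a a a a a a A B  =>  a a a a a a a a a a a B   (applied A -> a)
  Step 23: a a a a a a a a a a a B  =>  a a a a a a a a a a a b   (applied B -> b)
Final yield: a a a a a a a a a a a b
Total rewrite steps: 23

23


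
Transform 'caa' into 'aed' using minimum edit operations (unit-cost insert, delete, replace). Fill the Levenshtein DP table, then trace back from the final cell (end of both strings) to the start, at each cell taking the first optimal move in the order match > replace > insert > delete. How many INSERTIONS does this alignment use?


Edit distance = 3. Backtracking from cell (3, 3) with preference match > replace > insert > delete,
then listing the resulting alignment 'caa' -> 'aed' left to right:
  Step 1: replace c->a
  Step 2: replace a->e
  Step 3: replace a->d
Total insertions: 0

0


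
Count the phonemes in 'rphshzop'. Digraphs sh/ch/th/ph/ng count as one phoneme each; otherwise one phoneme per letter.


Parsing 'rphshzop' greedily, digraphs first:
  'r' -> consonant phoneme (phonemes so far: 1)
  'ph' -> digraph (1 consonant phoneme) (phonemes so far: 2)
  'sh' -> digraph (1 consonant phoneme) (phonemes so far: 3)
  'z' -> consonant phoneme (phonemes so far: 4)
  'o' -> vowel phoneme (phonemes so far: 5)
  'p' -> consonant phoneme (phonemes so far: 6)
Total phonemes: 6

6


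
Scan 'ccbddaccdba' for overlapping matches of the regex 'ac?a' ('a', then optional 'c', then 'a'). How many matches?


Pattern: ac?a means 'a', then optional 'c', then 'a'.
Scanning 'ccbddaccdba' position-by-position:
  Pos 0: window 'ccb' -> no
  Pos 1: window 'cbd' -> no
  Pos 2: window 'bdd' -> no
  Pos 3: window 'dda' -> no
  Pos 4: window 'dac' -> no
  Pos 5: window 'acc' -> no
  Pos 6: window 'ccd' -> no
  Pos 7: window 'cdb' -> no
  Pos 8: window 'dba' -> no
  Pos 9: window 'ba' -> no
  Pos 10: window 'a' -> no
Total matches: 0

0


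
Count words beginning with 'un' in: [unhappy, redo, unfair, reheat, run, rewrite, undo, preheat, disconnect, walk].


Checking each word for prefix 'un':
  'unhappy' -> YES, starts with 'un' (count: 1)
  'redo' -> no (count: 1)
  'unfair' -> YES, starts with 'un' (count: 2)
  'reheat' -> no (count: 2)
  'run' -> no (count: 2)
  'rewrite' -> no (count: 2)
  'undo' -> YES, starts with 'un' (count: 3)
  'preheat' -> no (count: 3)
  'disconnect' -> no (count: 3)
  'walk' -> no (count: 3)
Total with prefix 'un': 3

3


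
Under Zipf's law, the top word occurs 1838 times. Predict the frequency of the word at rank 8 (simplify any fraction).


Zipf's law: freq(rank) = f1 / rank
f1 = 1838, rank = 8
freq = 1838 / 8
GCD(1838, 8) = 2
Simplified: 919/4

919/4


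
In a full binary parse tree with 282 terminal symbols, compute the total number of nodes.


Leaf nodes (terminals): 282
Internal nodes = n - 1 = 282 - 1 = 281
Total = leaves + internal = 282 + 281 = 563

563


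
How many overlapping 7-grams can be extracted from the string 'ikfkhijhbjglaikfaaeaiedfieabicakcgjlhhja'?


String 'ikfkhijhbjglaikfaaeaiedfieabicakcgjlhhja' has length L = 40.
Number of overlapping n-grams = L - n + 1
Substituting: 40 - 7 + 1 = 34

34


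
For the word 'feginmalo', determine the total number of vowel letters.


Scanning each character of 'feginmalo':
  Position 1: 'f' -> consonant (running count: 0)
  Position 2: 'e' -> vowel (running count: 1)
  Position 3: 'g' -> consonant (running count: 1)
  Position 4: 'i' -> vowel (running count: 2)
  Position 5: 'n' -> consonant (running count: 2)
  Position 6: 'm' -> consonant (running count: 2)
  Position 7: 'a' -> vowel (running count: 3)
  Position 8: 'l' -> consonant (running count: 3)
  Position 9: 'o' -> vowel (running count: 4)
Total vowels: 4

4


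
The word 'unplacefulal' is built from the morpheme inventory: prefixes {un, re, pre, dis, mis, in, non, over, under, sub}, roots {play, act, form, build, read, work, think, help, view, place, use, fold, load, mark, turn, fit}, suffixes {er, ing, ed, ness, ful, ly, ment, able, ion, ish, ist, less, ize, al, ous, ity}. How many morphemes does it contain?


Segmenting 'unplacefulal' against the inventory:
  'un' -> prefix (morpheme 1)
  'place' -> root (morpheme 2)
  'ful' -> suffix (morpheme 3)
  'al' -> suffix (morpheme 4)
Total morphemes: 4

4


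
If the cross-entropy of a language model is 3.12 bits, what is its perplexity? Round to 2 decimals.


Perplexity formula: PP = 2^H
H = 3.12
PP = 2^3.12
Decompose: 2^3.12 = 2^3 * 2^0.12
2^3 = 8, 2^0.12 ~ 1.0867349
PP ~ 8 * 1.0867349 = 8.6938792
Rounded to 2 decimals: 8.69

8.69


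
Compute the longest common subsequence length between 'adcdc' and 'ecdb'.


DP table for LCS of 'adcdc' and 'ecdb':
       e  c  d  b
    0  0  0  0  0
  a 0  0  0  0  0
  d 0  0  0  1  1
  c 0  0  1  1  1
  d 0  0  1  2  2
  c 0  0  1  2  2
LCS: 'cd'
LCS length = 2

2


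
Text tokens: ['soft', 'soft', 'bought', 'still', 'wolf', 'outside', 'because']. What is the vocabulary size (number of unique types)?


Listing all tokens and tracking unique types:
  Token 1: 'soft' -> NEW (unique so far: 1)
  Token 2: 'soft' -> duplicate (unique so far: 1)
  Token 3: 'bought' -> NEW (unique so far: 2)
  Token 4: 'still' -> NEW (unique so far: 3)
  Token 5: 'wolf' -> NEW (unique so far: 4)
  Token 6: 'outside' -> NEW (unique so far: 5)
  Token 7: 'because' -> NEW (unique so far: 6)
Unique types: ('because', 'bought', 'outside', 'soft', 'still', 'wolf')
Vocabulary size: 6

6


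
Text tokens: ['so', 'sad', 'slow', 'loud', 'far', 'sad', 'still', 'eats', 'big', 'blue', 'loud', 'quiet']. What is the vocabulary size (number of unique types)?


Listing all tokens and tracking unique types:
  Token 1: 'so' -> NEW (unique so far: 1)
  Token 2: 'sad' -> NEW (unique so far: 2)
  Token 3: 'slow' -> NEW (unique so far: 3)
  Token 4: 'loud' -> NEW (unique so far: 4)
  Token 5: 'far' -> NEW (unique so far: 5)
  Token 6: 'sad' -> duplicate (unique so far: 5)
  Token 7: 'still' -> NEW (unique so far: 6)
  Token 8: 'eats' -> NEW (unique so far: 7)
  Token 9: 'big' -> NEW (unique so far: 8)
  Token 10: 'blue' -> NEW (unique so far: 9)
  Token 11: 'loud' -> duplicate (unique so far: 9)
  Token 12: 'quiet' -> NEW (unique so far: 10)
Unique types: ('big', 'blue', 'eats', 'far', 'loud', 'quiet', 'sad', 'slow', 'so', 'still')
Vocabulary size: 10

10


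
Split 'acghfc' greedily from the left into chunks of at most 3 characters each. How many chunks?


'acghfc' has 6 characters.
Chunking with max size 3:
  Chunk 1: 'acg' (positions 0-2)
  Chunk 2: 'hfc' (positions 3-5)
Total chunks: ceil(6 / 3) = 2

2


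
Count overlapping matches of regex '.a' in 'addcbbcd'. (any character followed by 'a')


Pattern: .a means any character followed by 'a'.
Scanning 'addcbbcd' position-by-position:
  Pos 0: window 'ad' -> no
  Pos 1: window 'dd' -> no
  Pos 2: window 'dc' -> no
  Pos 3: window 'cb' -> no
  Pos 4: window 'bb' -> no
  Pos 5: window 'bc' -> no
  Pos 6: window 'cd' -> no
  Pos 7: window 'd' -> no
Total matches: 0

0


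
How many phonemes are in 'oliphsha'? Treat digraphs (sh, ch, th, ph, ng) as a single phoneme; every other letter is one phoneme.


Parsing 'oliphsha' greedily, digraphs first:
  'o' -> vowel phoneme (phonemes so far: 1)
  'l' -> consonant phoneme (phonemes so far: 2)
  'i' -> vowel phoneme (phonemes so far: 3)
  'ph' -> digraph (1 consonant phoneme) (phonemes so far: 4)
  'sh' -> digraph (1 consonant phoneme) (phonemes so far: 5)
  'a' -> vowel phoneme (phonemes so far: 6)
Total phonemes: 6

6


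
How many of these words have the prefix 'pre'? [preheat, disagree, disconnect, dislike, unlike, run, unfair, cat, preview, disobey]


Checking each word for prefix 'pre':
  'preheat' -> YES, starts with 'pre' (count: 1)
  'disagree' -> no (count: 1)
  'disconnect' -> no (count: 1)
  'dislike' -> no (count: 1)
  'unlike' -> no (count: 1)
  'run' -> no (count: 1)
  'unfair' -> no (count: 1)
  'cat' -> no (count: 1)
  'preview' -> YES, starts with 'pre' (count: 2)
  'disobey' -> no (count: 2)
Total with prefix 'pre': 2

2


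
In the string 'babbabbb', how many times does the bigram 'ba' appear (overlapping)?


Scanning 'babbabbb' for bigram 'ba':
  Position 0: 'ba' -> MATCH
  Position 1: 'ab' -> no
  Position 2: 'bb' -> no
  Position 3: 'ba' -> MATCH
  Position 4: 'ab' -> no
  Position 5: 'bb' -> no
  Position 6: 'bb' -> no
Total matches: 2

2


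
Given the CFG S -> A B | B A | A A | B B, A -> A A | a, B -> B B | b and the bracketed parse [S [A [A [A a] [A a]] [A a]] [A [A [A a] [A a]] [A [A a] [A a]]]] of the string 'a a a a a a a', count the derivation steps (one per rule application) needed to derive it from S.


Every bracketed nonterminal node [X ...] in the tree is produced by exactly one rule application.
Reading the tree off as a leftmost derivation:
  Step 1: S  =>  A A   (applied S -> A A)
  Step 2: A A  =>  A A A   (applied A -> A A)
  Step 3: A A A  =>  A A A A   (applied A -> A A)
  Step 4: A A A A  =>  a A A A   (applied A -> a)
  Step 5: a A A A  =>  a a A A   (applied A -> a)
  Step 6: a a A A  =>  a a a A   (applied A -> a)
  Step 7: a a a A  =>  a a a A A   (applied A -> A A)
  Step 8: a a a A A  =>  a a a A A A   (applied A -> A A)
  Step 9: a a a A A A  =>  a a a a A A   (applied A -> a)
  Step 10: a a a a A A  =>  a a a a a A   (applied A -> a)
  Step 11: a a a a a A  =>  a a a a a A A   (applied A -> A A)
  Step 12: a a a a a A A  =>  a a a a a a A   (applied A -> a)
  Step 13: a a a a a a A  =>  a a a a a a a   (applied A -> a)
Final yield: a a a a a a a
Total rewrite steps: 13

13
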